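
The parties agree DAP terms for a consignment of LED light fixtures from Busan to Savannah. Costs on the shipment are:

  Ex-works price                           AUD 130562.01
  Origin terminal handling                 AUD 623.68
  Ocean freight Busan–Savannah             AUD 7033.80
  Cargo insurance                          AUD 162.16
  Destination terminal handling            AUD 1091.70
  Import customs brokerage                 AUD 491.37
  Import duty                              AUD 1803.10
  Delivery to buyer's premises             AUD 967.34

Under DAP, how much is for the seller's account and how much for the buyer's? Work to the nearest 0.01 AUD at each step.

DAP: the seller bears all costs to the named destination except import duty and clearance.
Seller's account: goods 130562.01 + origin terminal 623.68 + freight 7033.80 + insurance 162.16 + destination terminal 1091.70 + delivery 967.34 = 140440.69
Buyer's account: brokerage 491.37 + duty 1803.10 = 2294.47

Seller: AUD 140440.69; buyer: AUD 2294.47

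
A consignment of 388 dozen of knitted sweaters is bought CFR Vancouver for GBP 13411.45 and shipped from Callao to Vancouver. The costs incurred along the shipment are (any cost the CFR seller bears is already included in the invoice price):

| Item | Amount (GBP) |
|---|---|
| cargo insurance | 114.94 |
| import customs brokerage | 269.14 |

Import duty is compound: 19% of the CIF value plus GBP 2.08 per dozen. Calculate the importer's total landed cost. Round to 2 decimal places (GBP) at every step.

Total landed cost: GBP 17172.58

CFR: the seller pays costs through ocean freight to the destination port, but not insurance.
CIF value = CFR price + insurance = 13411.45 + 114.94 = 13526.39
Ad valorem component: 13526.39 × 19% = 2570.01
Specific component: 388 × 2.08 = 807.04
Import duty = 2570.01 + 807.04 = 3377.05
Buyer bears: insurance 114.94 + brokerage 269.14 + duty 3377.05 = 3761.13
Landed cost = invoice 13411.45 + 3761.13 = 17172.58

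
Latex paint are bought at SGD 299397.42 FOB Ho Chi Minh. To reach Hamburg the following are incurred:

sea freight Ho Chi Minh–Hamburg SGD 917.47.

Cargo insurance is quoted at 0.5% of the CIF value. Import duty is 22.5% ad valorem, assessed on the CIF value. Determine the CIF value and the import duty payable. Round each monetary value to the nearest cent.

CIF value: SGD 301824.01; import duty: SGD 67910.40

Let C be the CIF value. C = FOB price + freight + 0.5% × C
C − 0.5% × C = 299397.42 + 917.47
0.995 × C = 300314.89
C = 300314.89 / 0.995 = 301824.01
Insurance premium = 0.5% × 301824.01 = 1509.12
Import duty = 301824.01 × 22.5% = 67910.40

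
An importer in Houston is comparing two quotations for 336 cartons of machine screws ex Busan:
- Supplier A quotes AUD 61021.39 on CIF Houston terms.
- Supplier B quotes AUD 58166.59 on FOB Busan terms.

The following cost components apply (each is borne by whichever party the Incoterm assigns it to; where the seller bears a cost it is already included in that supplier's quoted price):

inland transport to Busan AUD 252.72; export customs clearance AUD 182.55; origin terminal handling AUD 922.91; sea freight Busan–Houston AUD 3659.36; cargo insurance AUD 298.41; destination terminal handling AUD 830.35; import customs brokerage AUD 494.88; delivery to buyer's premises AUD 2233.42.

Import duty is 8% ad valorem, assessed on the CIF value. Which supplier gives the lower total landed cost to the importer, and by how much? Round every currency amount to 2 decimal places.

Supplier A (CIF):
The CIF price already equals the CIF value: 61021.39
Import duty = 61021.39 × 8% = 4881.71
Buyer bears (A): 830.35 + 494.88 + 2233.42 = 3558.65
Landed cost (A) = invoice 61021.39 + 3558.65 + duty 4881.71 = 69461.75
Supplier B (FOB):
CIF value = FOB price + freight + insurance = 58166.59 + 3659.36 + 298.41 = 62124.36
Import duty = 62124.36 × 8% = 4969.95
Buyer bears (B): 3659.36 + 298.41 + 830.35 + 494.88 + 2233.42 = 7516.42
Landed cost (B) = invoice 58166.59 + 7516.42 + duty 4969.95 = 70652.96
Difference = |69461.75 − 70652.96| = 1191.21

Supplier A is cheaper by AUD 1191.21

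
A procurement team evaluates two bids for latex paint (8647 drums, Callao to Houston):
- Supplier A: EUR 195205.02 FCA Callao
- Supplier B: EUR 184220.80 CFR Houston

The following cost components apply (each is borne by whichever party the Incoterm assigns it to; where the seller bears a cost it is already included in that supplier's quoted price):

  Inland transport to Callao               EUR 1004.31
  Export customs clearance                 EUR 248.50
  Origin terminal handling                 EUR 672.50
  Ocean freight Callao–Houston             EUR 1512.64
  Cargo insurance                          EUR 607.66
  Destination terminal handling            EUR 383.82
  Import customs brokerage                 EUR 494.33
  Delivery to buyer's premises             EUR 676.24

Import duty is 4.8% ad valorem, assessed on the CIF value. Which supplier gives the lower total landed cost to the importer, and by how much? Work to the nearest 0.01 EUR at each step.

Supplier B is cheaper by EUR 13801.49

Supplier A (FCA):
CIF value = FCA price + origin terminal + freight + insurance = 195205.02 + 672.50 + 1512.64 + 607.66 = 197997.82
Import duty = 197997.82 × 4.8% = 9503.90
Buyer bears (A): 672.50 + 1512.64 + 607.66 + 383.82 + 494.33 + 676.24 = 4347.19
Landed cost (A) = invoice 195205.02 + 4347.19 + duty 9503.90 = 209056.11
Supplier B (CFR):
CIF value = CFR price + insurance = 184220.80 + 607.66 = 184828.46
Import duty = 184828.46 × 4.8% = 8871.77
Buyer bears (B): 607.66 + 383.82 + 494.33 + 676.24 = 2162.05
Landed cost (B) = invoice 184220.80 + 2162.05 + duty 8871.77 = 195254.62
Difference = |209056.11 − 195254.62| = 13801.49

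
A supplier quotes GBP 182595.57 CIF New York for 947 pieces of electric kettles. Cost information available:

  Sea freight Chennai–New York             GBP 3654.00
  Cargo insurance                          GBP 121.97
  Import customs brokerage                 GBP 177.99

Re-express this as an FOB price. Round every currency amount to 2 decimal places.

Not relevant to the conversion: brokerage — on the buyer under both terms; not part of either seller's price.
From CIF to FOB, the seller no longer bears: freight, insurance.
FOB price = 182595.57 − 3654.00 − 121.97 = 178819.60

FOB price: GBP 178819.60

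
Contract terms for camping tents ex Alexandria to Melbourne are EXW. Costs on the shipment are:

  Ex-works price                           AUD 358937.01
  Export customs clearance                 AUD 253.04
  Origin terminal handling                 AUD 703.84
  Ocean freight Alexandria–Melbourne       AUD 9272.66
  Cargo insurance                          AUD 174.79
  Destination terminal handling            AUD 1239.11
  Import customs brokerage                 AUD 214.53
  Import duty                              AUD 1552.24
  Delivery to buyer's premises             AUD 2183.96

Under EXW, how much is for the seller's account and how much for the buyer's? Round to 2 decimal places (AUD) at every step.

Seller: AUD 358937.01; buyer: AUD 15594.17

EXW: the seller makes goods available at their premises; the buyer bears all onward costs.
Seller's account: goods 358937.01 = 358937.01
Buyer's account: export clearance 253.04 + origin terminal 703.84 + freight 9272.66 + insurance 174.79 + destination terminal 1239.11 + brokerage 214.53 + duty 1552.24 + delivery 2183.96 = 15594.17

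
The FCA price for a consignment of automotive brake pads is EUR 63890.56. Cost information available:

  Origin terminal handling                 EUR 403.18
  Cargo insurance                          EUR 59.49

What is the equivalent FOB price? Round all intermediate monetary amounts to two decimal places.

Not relevant to the conversion: insurance — on the buyer under both terms; not part of either seller's price.
From FCA to FOB, the seller additionally bears: origin terminal.
FOB price = 63890.56 + 403.18 = 64293.74

FOB price: EUR 64293.74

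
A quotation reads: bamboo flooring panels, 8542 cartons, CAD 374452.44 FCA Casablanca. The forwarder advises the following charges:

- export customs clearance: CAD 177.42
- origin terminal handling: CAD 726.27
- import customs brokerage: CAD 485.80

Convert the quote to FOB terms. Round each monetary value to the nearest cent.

FOB price: CAD 375178.71

Not relevant to the conversion: export clearance — on the seller under both FCA and FOB; already in the FCA price and stays in the FOB price. brokerage — on the buyer under both terms; not part of either seller's price.
From FCA to FOB, the seller additionally bears: origin terminal.
FOB price = 374452.44 + 726.27 = 375178.71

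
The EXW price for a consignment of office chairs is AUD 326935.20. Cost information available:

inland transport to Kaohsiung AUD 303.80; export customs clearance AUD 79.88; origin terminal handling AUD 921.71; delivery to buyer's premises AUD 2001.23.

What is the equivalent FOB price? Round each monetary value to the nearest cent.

FOB price: AUD 328240.59

Not relevant to the conversion: delivery — on the buyer under both terms; not part of either seller's price.
From EXW to FOB, the seller additionally bears: inland to port, export clearance, origin terminal.
FOB price = 326935.20 + 303.80 + 79.88 + 921.71 = 328240.59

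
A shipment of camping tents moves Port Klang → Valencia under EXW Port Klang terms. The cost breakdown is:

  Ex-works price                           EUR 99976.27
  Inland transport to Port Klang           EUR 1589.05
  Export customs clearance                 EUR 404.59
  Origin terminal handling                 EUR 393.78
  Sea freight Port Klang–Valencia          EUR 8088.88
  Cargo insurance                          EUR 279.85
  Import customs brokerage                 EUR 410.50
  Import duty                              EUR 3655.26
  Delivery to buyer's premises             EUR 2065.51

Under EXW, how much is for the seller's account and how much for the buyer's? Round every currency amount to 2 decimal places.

Seller: EUR 99976.27; buyer: EUR 16887.42

EXW: the seller makes goods available at their premises; the buyer bears all onward costs.
Seller's account: goods 99976.27 = 99976.27
Buyer's account: inland to port 1589.05 + export clearance 404.59 + origin terminal 393.78 + freight 8088.88 + insurance 279.85 + brokerage 410.50 + duty 3655.26 + delivery 2065.51 = 16887.42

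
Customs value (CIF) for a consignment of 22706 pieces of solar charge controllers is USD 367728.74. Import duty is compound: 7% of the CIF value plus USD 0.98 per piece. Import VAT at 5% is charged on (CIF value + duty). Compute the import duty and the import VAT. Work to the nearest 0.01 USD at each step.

Ad valorem component: 367728.74 × 7% = 25741.01
Specific component: 22706 × 0.98 = 22251.88
Import duty = 25741.01 + 22251.88 = 47992.89
VAT base = CIF + duty = 367728.74 + 47992.89 = 415721.63
Import VAT = 415721.63 × 5% = 20786.08

Import duty: USD 47992.89; import VAT: USD 20786.08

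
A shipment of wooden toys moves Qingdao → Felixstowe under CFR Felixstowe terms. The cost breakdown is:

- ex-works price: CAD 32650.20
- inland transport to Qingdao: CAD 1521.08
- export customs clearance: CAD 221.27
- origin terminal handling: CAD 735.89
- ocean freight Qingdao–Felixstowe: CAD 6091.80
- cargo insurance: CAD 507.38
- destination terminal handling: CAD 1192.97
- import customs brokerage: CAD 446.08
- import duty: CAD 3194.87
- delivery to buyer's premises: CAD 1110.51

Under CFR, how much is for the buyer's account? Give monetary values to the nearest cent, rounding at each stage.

CFR: the seller pays costs through ocean freight to the destination port, but not insurance.
Seller's account: goods 32650.20 + inland to port 1521.08 + export clearance 221.27 + origin terminal 735.89 + freight 6091.80 = 41220.24
Buyer's account: insurance 507.38 + destination terminal 1192.97 + brokerage 446.08 + duty 3194.87 + delivery 1110.51 = 6451.81

Buyer's account: CAD 6451.81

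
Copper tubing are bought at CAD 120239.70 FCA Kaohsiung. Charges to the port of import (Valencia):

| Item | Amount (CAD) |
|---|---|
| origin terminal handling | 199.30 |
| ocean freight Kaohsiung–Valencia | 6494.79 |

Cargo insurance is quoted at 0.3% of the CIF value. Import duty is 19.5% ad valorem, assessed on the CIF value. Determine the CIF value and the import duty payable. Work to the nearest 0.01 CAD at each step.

Let C be the CIF value. C = FCA price + pre-shipment costs + freight + 0.3% × C
C − 0.3% × C = 120239.70 + 199.30 + 6494.79
0.997 × C = 126933.79
C = 126933.79 / 0.997 = 127315.74
Insurance premium = 0.3% × 127315.74 = 381.95
Import duty = 127315.74 × 19.5% = 24826.57

CIF value: CAD 127315.74; import duty: CAD 24826.57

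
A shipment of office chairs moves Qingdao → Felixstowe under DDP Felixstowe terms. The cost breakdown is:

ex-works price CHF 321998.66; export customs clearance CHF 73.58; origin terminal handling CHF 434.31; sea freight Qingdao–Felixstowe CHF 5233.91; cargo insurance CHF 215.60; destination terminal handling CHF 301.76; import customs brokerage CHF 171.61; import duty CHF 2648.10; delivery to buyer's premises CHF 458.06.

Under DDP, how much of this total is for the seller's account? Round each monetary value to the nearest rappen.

Seller's account: CHF 331535.59

DDP: the seller bears all costs including import duty.
Seller's account: goods 321998.66 + export clearance 73.58 + origin terminal 434.31 + freight 5233.91 + insurance 215.60 + destination terminal 301.76 + brokerage 171.61 + duty 2648.10 + delivery 458.06 = 331535.59
Buyer's account: 0.00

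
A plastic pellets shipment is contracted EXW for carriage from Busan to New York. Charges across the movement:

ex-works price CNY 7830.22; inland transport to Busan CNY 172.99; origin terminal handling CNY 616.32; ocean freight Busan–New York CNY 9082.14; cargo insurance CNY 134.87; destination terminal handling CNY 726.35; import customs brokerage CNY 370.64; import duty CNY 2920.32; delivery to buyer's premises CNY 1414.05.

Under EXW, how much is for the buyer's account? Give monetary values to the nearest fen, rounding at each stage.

Buyer's account: CNY 15437.68

EXW: the seller makes goods available at their premises; the buyer bears all onward costs.
Seller's account: goods 7830.22 = 7830.22
Buyer's account: inland to port 172.99 + origin terminal 616.32 + freight 9082.14 + insurance 134.87 + destination terminal 726.35 + brokerage 370.64 + duty 2920.32 + delivery 1414.05 = 15437.68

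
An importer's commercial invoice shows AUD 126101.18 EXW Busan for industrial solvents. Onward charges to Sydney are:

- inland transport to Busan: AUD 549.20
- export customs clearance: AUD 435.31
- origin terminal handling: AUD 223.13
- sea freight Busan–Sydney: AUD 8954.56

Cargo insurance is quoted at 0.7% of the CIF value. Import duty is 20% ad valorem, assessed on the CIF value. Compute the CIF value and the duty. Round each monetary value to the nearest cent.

CIF value: AUD 137223.95; import duty: AUD 27444.79

Let C be the CIF value. C = EXW price + pre-shipment costs + freight + 0.7% × C
C − 0.7% × C = 126101.18 + 549.20 + 435.31 + 223.13 + 8954.56
0.993 × C = 136263.38
C = 136263.38 / 0.993 = 137223.95
Insurance premium = 0.7% × 137223.95 = 960.57
Import duty = 137223.95 × 20% = 27444.79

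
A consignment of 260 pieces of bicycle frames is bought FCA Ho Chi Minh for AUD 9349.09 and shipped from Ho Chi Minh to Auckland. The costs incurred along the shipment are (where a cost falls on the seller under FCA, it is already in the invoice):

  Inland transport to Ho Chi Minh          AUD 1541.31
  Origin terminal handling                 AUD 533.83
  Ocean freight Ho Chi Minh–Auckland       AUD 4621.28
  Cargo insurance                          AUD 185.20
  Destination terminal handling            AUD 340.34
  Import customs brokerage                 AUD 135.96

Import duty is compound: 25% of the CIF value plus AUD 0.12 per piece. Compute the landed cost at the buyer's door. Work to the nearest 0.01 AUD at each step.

Total landed cost: AUD 18869.25

FCA: the seller delivers export-cleared goods to the carrier; the buyer bears costs from that point.
Already in the invoice (seller's account under FCA): inland to port — exclude.
CIF value = FCA price + origin terminal + freight + insurance = 9349.09 + 533.83 + 4621.28 + 185.20 = 14689.40
Ad valorem component: 14689.40 × 25% = 3672.35
Specific component: 260 × 0.12 = 31.20
Import duty = 3672.35 + 31.20 = 3703.55
Buyer bears: origin terminal 533.83 + freight 4621.28 + insurance 185.20 + destination terminal 340.34 + brokerage 135.96 + duty 3703.55 = 9520.16
Landed cost = invoice 9349.09 + 9520.16 = 18869.25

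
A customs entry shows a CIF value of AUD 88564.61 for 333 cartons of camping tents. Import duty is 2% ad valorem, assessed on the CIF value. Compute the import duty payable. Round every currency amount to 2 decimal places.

Import duty: AUD 1771.29

Import duty = 88564.61 × 2% = 1771.29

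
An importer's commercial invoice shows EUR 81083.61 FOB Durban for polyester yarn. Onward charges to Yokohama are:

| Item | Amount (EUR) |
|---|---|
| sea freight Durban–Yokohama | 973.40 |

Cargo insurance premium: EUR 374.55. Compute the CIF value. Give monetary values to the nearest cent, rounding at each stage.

CIF = FOB price + freight + insurance
CIF = 81083.61 + 973.40 + 374.55 = 82431.56

CIF value: EUR 82431.56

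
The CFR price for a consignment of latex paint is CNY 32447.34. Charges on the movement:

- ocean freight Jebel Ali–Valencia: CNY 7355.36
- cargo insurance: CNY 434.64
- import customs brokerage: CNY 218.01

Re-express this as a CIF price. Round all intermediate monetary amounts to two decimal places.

CIF price: CNY 32881.98

Not relevant to the conversion: freight — on the seller under both CFR and CIF; already in the CFR price and stays in the CIF price. brokerage — on the buyer under both terms; not part of either seller's price.
From CFR to CIF, the seller additionally bears: insurance.
CIF price = 32447.34 + 434.64 = 32881.98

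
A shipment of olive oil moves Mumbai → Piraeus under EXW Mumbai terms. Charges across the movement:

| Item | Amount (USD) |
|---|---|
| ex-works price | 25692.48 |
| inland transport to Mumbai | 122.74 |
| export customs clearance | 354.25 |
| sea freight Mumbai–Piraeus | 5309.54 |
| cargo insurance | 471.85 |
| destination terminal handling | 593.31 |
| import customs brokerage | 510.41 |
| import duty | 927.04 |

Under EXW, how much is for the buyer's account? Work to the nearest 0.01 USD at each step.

EXW: the seller makes goods available at their premises; the buyer bears all onward costs.
Seller's account: goods 25692.48 = 25692.48
Buyer's account: inland to port 122.74 + export clearance 354.25 + freight 5309.54 + insurance 471.85 + destination terminal 593.31 + brokerage 510.41 + duty 927.04 = 8289.14

Buyer's account: USD 8289.14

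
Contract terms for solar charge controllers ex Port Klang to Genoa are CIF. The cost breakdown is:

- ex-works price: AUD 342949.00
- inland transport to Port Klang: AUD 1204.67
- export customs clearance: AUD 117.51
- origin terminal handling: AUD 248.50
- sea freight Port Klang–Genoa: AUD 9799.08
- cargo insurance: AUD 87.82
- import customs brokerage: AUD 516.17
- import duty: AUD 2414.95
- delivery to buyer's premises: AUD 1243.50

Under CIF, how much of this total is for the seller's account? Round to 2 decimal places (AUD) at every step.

CIF: the seller pays costs through ocean freight and marine insurance to the destination port.
Seller's account: goods 342949.00 + inland to port 1204.67 + export clearance 117.51 + origin terminal 248.50 + freight 9799.08 + insurance 87.82 = 354406.58
Buyer's account: brokerage 516.17 + duty 2414.95 + delivery 1243.50 = 4174.62

Seller's account: AUD 354406.58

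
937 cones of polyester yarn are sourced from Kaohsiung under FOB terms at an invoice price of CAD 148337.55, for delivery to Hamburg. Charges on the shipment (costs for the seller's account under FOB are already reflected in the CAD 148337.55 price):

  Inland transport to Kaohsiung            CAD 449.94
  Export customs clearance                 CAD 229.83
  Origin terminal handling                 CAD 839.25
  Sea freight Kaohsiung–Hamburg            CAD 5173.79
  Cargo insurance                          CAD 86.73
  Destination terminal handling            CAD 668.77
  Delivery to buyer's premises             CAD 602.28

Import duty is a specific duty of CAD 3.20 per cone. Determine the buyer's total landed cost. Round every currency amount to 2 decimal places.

Total landed cost: CAD 157867.52

FOB: the seller bears costs until goods are on board at the origin port; the buyer bears freight, insurance and all costs thereafter.
Already in the invoice (seller's account under FOB): inland to port, export clearance, origin terminal — exclude.
CIF value = FOB price + freight + insurance = 148337.55 + 5173.79 + 86.73 = 153598.07
Import duty = 937 × 3.20 = 2998.40
Buyer bears: freight 5173.79 + insurance 86.73 + destination terminal 668.77 + delivery 602.28 + duty 2998.40 = 9529.97
Landed cost = invoice 148337.55 + 9529.97 = 157867.52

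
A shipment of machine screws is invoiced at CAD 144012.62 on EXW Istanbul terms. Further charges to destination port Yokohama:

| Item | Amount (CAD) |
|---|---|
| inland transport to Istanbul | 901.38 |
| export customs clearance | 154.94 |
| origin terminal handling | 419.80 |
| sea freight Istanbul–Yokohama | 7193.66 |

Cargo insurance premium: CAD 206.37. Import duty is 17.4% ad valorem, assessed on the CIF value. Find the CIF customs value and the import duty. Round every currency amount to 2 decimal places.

CIF = EXW price + pre-shipment costs + freight + insurance
CIF = 144012.62 + 901.38 + 154.94 + 419.80 + 7193.66 + 206.37 = 152888.77
Import duty = 152888.77 × 17.4% = 26602.65

CIF value: CAD 152888.77; import duty: CAD 26602.65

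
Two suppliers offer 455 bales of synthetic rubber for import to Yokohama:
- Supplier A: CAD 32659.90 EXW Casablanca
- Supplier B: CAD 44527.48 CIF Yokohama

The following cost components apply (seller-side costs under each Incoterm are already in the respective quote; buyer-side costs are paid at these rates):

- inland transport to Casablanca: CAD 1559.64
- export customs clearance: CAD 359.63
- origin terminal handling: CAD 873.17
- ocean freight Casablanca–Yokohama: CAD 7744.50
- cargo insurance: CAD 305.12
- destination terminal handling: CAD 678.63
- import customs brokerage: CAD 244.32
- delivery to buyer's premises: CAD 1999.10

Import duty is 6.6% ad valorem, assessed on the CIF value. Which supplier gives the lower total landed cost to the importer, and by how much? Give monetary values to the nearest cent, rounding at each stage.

Supplier A (EXW):
CIF value = EXW price + inland to port + export clearance + origin terminal + freight + insurance = 32659.90 + 1559.64 + 359.63 + 873.17 + 7744.50 + 305.12 = 43501.96
Import duty = 43501.96 × 6.6% = 2871.13
Buyer bears (A): 1559.64 + 359.63 + 873.17 + 7744.50 + 305.12 + 678.63 + 244.32 + 1999.10 = 13764.11
Landed cost (A) = invoice 32659.90 + 13764.11 + duty 2871.13 = 49295.14
Supplier B (CIF):
The CIF price already equals the CIF value: 44527.48
Import duty = 44527.48 × 6.6% = 2938.81
Buyer bears (B): 678.63 + 244.32 + 1999.10 = 2922.05
Landed cost (B) = invoice 44527.48 + 2922.05 + duty 2938.81 = 50388.34
Difference = |49295.14 − 50388.34| = 1093.20

Supplier A is cheaper by CAD 1093.20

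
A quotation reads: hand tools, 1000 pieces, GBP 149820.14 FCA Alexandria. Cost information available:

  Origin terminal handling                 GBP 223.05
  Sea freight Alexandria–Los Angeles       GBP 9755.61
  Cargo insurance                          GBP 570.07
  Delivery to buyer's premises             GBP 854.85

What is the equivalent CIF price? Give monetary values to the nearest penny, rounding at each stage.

CIF price: GBP 160368.87

Not relevant to the conversion: delivery — on the buyer under both terms; not part of either seller's price.
From FCA to CIF, the seller additionally bears: origin terminal, freight, insurance.
CIF price = 149820.14 + 223.05 + 9755.61 + 570.07 = 160368.87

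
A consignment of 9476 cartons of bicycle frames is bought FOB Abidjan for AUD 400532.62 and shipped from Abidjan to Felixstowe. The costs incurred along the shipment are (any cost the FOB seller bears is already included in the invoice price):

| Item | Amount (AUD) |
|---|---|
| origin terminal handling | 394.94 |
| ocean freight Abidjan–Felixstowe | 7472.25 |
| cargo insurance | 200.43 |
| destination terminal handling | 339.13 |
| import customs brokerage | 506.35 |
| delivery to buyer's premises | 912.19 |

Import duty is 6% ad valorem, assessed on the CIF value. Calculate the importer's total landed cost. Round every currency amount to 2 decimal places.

Total landed cost: AUD 434455.29

FOB: the seller bears costs until goods are on board at the origin port; the buyer bears freight, insurance and all costs thereafter.
Already in the invoice (seller's account under FOB): origin terminal — exclude.
CIF value = FOB price + freight + insurance = 400532.62 + 7472.25 + 200.43 = 408205.30
Import duty = 408205.30 × 6% = 24492.32
Buyer bears: freight 7472.25 + insurance 200.43 + destination terminal 339.13 + brokerage 506.35 + delivery 912.19 + duty 24492.32 = 33922.67
Landed cost = invoice 400532.62 + 33922.67 = 434455.29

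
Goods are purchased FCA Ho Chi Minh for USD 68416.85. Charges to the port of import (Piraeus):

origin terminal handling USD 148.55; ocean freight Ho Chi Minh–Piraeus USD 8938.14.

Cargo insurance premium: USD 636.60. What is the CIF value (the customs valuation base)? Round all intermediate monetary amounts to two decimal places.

CIF = FCA price + pre-shipment costs + freight + insurance
CIF = 68416.85 + 148.55 + 8938.14 + 636.60 = 78140.14

CIF value: USD 78140.14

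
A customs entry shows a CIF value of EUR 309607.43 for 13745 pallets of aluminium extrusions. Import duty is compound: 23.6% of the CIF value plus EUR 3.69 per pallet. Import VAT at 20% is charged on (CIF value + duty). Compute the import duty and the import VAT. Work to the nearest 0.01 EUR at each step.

Import duty: EUR 123786.40; import VAT: EUR 86678.77

Ad valorem component: 309607.43 × 23.6% = 73067.35
Specific component: 13745 × 3.69 = 50719.05
Import duty = 73067.35 + 50719.05 = 123786.40
VAT base = CIF + duty = 309607.43 + 123786.40 = 433393.83
Import VAT = 433393.83 × 20% = 86678.77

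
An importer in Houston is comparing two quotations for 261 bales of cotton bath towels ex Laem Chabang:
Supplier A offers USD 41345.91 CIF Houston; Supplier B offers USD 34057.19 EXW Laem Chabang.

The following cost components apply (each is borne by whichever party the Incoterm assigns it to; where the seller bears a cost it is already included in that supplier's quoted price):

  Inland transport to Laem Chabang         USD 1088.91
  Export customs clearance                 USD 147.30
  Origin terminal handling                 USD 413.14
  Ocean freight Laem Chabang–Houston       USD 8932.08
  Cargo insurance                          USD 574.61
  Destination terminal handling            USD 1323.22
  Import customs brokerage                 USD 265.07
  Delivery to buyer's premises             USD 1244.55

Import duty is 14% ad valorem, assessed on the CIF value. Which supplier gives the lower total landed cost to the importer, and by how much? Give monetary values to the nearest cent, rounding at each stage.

Supplier A is cheaper by USD 4408.74

Supplier A (CIF):
The CIF price already equals the CIF value: 41345.91
Import duty = 41345.91 × 14% = 5788.43
Buyer bears (A): 1323.22 + 265.07 + 1244.55 = 2832.84
Landed cost (A) = invoice 41345.91 + 2832.84 + duty 5788.43 = 49967.18
Supplier B (EXW):
CIF value = EXW price + inland to port + export clearance + origin terminal + freight + insurance = 34057.19 + 1088.91 + 147.30 + 413.14 + 8932.08 + 574.61 = 45213.23
Import duty = 45213.23 × 14% = 6329.85
Buyer bears (B): 1088.91 + 147.30 + 413.14 + 8932.08 + 574.61 + 1323.22 + 265.07 + 1244.55 = 13988.88
Landed cost (B) = invoice 34057.19 + 13988.88 + duty 6329.85 = 54375.92
Difference = |49967.18 − 54375.92| = 4408.74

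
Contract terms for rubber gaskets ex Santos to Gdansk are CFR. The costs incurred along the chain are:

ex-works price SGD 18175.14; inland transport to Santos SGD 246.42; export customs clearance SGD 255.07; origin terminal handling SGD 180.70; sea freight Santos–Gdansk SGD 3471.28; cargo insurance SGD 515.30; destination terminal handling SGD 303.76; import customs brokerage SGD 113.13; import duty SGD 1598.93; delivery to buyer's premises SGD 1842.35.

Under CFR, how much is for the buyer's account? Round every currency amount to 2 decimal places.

CFR: the seller pays costs through ocean freight to the destination port, but not insurance.
Seller's account: goods 18175.14 + inland to port 246.42 + export clearance 255.07 + origin terminal 180.70 + freight 3471.28 = 22328.61
Buyer's account: insurance 515.30 + destination terminal 303.76 + brokerage 113.13 + duty 1598.93 + delivery 1842.35 = 4373.47

Buyer's account: SGD 4373.47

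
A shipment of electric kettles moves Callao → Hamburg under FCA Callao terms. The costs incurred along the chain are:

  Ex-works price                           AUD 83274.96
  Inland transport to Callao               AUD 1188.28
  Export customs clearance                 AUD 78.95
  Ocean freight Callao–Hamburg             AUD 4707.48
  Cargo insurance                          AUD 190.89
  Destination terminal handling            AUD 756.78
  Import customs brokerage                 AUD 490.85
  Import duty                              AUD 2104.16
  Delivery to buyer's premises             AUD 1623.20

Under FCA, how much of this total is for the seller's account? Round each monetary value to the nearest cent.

Seller's account: AUD 84542.19

FCA: the seller delivers export-cleared goods to the carrier; the buyer bears costs from that point.
Seller's account: goods 83274.96 + inland to port 1188.28 + export clearance 78.95 = 84542.19
Buyer's account: freight 4707.48 + insurance 190.89 + destination terminal 756.78 + brokerage 490.85 + duty 2104.16 + delivery 1623.20 = 9873.36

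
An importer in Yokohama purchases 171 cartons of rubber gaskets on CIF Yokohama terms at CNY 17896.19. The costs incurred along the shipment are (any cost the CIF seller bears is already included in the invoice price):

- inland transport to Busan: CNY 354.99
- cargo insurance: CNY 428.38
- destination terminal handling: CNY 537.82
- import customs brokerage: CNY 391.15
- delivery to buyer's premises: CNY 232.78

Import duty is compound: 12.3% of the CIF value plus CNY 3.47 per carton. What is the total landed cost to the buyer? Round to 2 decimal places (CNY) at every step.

Total landed cost: CNY 21852.54

CIF: the seller pays costs through ocean freight and marine insurance to the destination port.
Already in the invoice (seller's account under CIF): inland to port, insurance — exclude.
The CIF price already equals the CIF value: 17896.19
Ad valorem component: 17896.19 × 12.3% = 2201.23
Specific component: 171 × 3.47 = 593.37
Import duty = 2201.23 + 593.37 = 2794.60
Buyer bears: destination terminal 537.82 + brokerage 391.15 + delivery 232.78 + duty 2794.60 = 3956.35
Landed cost = invoice 17896.19 + 3956.35 = 21852.54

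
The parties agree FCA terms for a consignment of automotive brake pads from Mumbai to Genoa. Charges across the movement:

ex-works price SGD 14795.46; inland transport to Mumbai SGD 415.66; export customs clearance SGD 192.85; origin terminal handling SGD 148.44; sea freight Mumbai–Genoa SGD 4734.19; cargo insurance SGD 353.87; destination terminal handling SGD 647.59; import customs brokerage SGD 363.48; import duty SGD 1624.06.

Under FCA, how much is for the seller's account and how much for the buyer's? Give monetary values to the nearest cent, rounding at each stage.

FCA: the seller delivers export-cleared goods to the carrier; the buyer bears costs from that point.
Seller's account: goods 14795.46 + inland to port 415.66 + export clearance 192.85 = 15403.97
Buyer's account: origin terminal 148.44 + freight 4734.19 + insurance 353.87 + destination terminal 647.59 + brokerage 363.48 + duty 1624.06 = 7871.63

Seller: SGD 15403.97; buyer: SGD 7871.63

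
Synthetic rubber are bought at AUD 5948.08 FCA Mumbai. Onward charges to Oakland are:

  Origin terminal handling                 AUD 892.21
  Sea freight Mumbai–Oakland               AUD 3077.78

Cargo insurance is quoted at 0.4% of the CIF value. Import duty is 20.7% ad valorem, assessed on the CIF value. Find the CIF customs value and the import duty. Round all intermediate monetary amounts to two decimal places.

CIF value: AUD 9957.90; import duty: AUD 2061.29

Let C be the CIF value. C = FCA price + pre-shipment costs + freight + 0.4% × C
C − 0.4% × C = 5948.08 + 892.21 + 3077.78
0.996 × C = 9918.07
C = 9918.07 / 0.996 = 9957.90
Insurance premium = 0.4% × 9957.90 = 39.83
Import duty = 9957.90 × 20.7% = 2061.29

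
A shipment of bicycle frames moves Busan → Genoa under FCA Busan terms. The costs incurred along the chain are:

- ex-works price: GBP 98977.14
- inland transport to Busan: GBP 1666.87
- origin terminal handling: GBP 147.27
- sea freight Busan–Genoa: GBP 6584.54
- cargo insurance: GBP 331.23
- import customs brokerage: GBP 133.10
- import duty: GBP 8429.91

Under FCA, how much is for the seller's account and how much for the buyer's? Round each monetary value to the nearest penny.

Seller: GBP 100644.01; buyer: GBP 15626.05

FCA: the seller delivers export-cleared goods to the carrier; the buyer bears costs from that point.
Seller's account: goods 98977.14 + inland to port 1666.87 = 100644.01
Buyer's account: origin terminal 147.27 + freight 6584.54 + insurance 331.23 + brokerage 133.10 + duty 8429.91 = 15626.05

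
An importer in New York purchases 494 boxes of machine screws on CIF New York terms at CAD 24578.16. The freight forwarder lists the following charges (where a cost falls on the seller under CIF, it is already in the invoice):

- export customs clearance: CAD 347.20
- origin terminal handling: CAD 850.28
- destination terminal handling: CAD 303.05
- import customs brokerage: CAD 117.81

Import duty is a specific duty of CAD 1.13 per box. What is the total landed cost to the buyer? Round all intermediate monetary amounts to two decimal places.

Total landed cost: CAD 25557.24

CIF: the seller pays costs through ocean freight and marine insurance to the destination port.
Already in the invoice (seller's account under CIF): export clearance, origin terminal — exclude.
The CIF price already equals the CIF value: 24578.16
Import duty = 494 × 1.13 = 558.22
Buyer bears: destination terminal 303.05 + brokerage 117.81 + duty 558.22 = 979.08
Landed cost = invoice 24578.16 + 979.08 = 25557.24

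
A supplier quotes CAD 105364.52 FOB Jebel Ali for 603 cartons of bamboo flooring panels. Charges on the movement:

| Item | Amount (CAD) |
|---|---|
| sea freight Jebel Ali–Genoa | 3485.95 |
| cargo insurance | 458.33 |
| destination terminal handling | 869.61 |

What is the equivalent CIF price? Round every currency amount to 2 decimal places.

Not relevant to the conversion: destination terminal — on the buyer under both terms; not part of either seller's price.
From FOB to CIF, the seller additionally bears: freight, insurance.
CIF price = 105364.52 + 3485.95 + 458.33 = 109308.80

CIF price: CAD 109308.80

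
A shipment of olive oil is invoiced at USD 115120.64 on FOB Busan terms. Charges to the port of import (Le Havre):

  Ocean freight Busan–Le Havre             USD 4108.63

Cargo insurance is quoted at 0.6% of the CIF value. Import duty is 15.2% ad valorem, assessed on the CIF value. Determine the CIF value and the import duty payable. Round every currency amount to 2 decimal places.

Let C be the CIF value. C = FOB price + freight + 0.6% × C
C − 0.6% × C = 115120.64 + 4108.63
0.994 × C = 119229.27
C = 119229.27 / 0.994 = 119948.96
Insurance premium = 0.6% × 119948.96 = 719.69
Import duty = 119948.96 × 15.2% = 18232.24

CIF value: USD 119948.96; import duty: USD 18232.24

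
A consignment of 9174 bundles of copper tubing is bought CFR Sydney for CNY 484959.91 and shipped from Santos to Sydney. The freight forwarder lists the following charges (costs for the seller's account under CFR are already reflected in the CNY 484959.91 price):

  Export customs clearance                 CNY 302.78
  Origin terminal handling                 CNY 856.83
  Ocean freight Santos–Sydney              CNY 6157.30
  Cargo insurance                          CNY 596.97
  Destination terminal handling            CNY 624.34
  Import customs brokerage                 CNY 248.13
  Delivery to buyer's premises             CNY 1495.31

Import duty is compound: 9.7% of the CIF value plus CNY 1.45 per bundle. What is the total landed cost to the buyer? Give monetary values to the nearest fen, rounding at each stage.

Total landed cost: CNY 548325.98

CFR: the seller pays costs through ocean freight to the destination port, but not insurance.
Already in the invoice (seller's account under CFR): export clearance, origin terminal, freight — exclude.
CIF value = CFR price + insurance = 484959.91 + 596.97 = 485556.88
Ad valorem component: 485556.88 × 9.7% = 47099.02
Specific component: 9174 × 1.45 = 13302.30
Import duty = 47099.02 + 13302.30 = 60401.32
Buyer bears: insurance 596.97 + destination terminal 624.34 + brokerage 248.13 + delivery 1495.31 + duty 60401.32 = 63366.07
Landed cost = invoice 484959.91 + 63366.07 = 548325.98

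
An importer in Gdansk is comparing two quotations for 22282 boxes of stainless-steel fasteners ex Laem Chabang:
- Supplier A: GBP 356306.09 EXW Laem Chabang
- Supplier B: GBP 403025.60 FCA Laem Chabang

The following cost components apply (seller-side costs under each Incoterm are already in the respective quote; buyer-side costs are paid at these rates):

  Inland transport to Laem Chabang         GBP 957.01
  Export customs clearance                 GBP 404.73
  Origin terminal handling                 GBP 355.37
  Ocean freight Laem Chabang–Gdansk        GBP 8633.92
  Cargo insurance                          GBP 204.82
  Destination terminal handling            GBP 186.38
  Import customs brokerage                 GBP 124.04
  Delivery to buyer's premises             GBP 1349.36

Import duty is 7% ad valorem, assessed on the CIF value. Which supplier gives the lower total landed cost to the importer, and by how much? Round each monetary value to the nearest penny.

Supplier A is cheaper by GBP 48532.81

Supplier A (EXW):
CIF value = EXW price + inland to port + export clearance + origin terminal + freight + insurance = 356306.09 + 957.01 + 404.73 + 355.37 + 8633.92 + 204.82 = 366861.94
Import duty = 366861.94 × 7% = 25680.34
Buyer bears (A): 957.01 + 404.73 + 355.37 + 8633.92 + 204.82 + 186.38 + 124.04 + 1349.36 = 12215.63
Landed cost (A) = invoice 356306.09 + 12215.63 + duty 25680.34 = 394202.06
Supplier B (FCA):
CIF value = FCA price + origin terminal + freight + insurance = 403025.60 + 355.37 + 8633.92 + 204.82 = 412219.71
Import duty = 412219.71 × 7% = 28855.38
Buyer bears (B): 355.37 + 8633.92 + 204.82 + 186.38 + 124.04 + 1349.36 = 10853.89
Landed cost (B) = invoice 403025.60 + 10853.89 + duty 28855.38 = 442734.87
Difference = |394202.06 − 442734.87| = 48532.81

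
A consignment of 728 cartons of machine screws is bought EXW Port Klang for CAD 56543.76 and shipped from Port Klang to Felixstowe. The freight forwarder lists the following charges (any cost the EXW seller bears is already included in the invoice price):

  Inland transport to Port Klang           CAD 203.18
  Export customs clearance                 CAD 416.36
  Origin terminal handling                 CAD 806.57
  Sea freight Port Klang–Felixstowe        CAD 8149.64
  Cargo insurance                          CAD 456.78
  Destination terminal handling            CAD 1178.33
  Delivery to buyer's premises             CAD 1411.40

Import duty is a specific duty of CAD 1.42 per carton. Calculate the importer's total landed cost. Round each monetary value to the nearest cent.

Total landed cost: CAD 70199.78

EXW: the seller makes goods available at their premises; the buyer bears all onward costs.
CIF value = EXW price + inland to port + export clearance + origin terminal + freight + insurance = 56543.76 + 203.18 + 416.36 + 806.57 + 8149.64 + 456.78 = 66576.29
Import duty = 728 × 1.42 = 1033.76
Buyer bears: inland to port 203.18 + export clearance 416.36 + origin terminal 806.57 + freight 8149.64 + insurance 456.78 + destination terminal 1178.33 + delivery 1411.40 + duty 1033.76 = 13656.02
Landed cost = invoice 56543.76 + 13656.02 = 70199.78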